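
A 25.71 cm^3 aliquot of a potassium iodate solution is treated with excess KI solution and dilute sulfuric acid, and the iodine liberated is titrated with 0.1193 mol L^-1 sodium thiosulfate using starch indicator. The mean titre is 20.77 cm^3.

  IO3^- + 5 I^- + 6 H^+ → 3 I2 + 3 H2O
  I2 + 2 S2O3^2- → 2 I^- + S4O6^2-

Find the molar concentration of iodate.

n(S2O3^2-) = 0.02077 × 0.1193 = 2.478 × 10^-3 mol
n(I2) = n(S2O3^2-)/2 = 1.239 × 10^-3 mol
From the 1:3 ratio, n(IO3^-) in the aliquot = 1/3 × 1.239 × 10^-3 = 4.130 × 10^-4 mol
[IO3^-] = 4.130 × 10^-4 / 0.02571 = 0.01606 mol/L

0.01606 mol/L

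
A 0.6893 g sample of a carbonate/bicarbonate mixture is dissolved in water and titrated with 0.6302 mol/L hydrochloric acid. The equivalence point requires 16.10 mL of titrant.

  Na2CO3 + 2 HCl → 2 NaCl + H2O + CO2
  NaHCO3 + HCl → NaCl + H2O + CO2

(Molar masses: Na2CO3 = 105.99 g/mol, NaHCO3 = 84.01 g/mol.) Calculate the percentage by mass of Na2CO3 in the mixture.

n(HCl) = 0.01610 × 0.6302 = 0.01015 mol
Let x = n(Na2CO3), y = n(NaHCO3).
Titrant: 2x + 1y = 0.01015;  mass: 105.99x + 84.01y = 0.6893
Solving, x = 2.629 × 10^-3 mol, y = 4.888 × 10^-3 mol
mass of Na2CO3 = 2.629 × 10^-3 × 105.99 = 0.2787 g
% Na2CO3 = 0.2787 / 0.6893 × 100 = 40.43 %

40.43 %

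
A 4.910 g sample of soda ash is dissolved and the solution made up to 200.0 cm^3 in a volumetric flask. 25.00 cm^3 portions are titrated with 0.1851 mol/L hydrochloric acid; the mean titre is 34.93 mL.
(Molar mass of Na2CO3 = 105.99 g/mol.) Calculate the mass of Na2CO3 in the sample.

2.741 g

Na2CO3 + 2 HCl → 2 NaCl + H2O + CO2
n(HCl) per titration = 0.03493 × 0.1851 = 6.466 × 10^-3 mol
From the 1:2 ratio, n(Na2CO3) in each aliquot = 1/2 × 6.466 × 10^-3 = 3.233 × 10^-3 mol
n(Na2CO3) in the whole flask = 3.233 × 10^-3 × 200.0/25.00 = 0.02586 mol
mass of Na2CO3 = 0.02586 × 105.99 = 2.741 g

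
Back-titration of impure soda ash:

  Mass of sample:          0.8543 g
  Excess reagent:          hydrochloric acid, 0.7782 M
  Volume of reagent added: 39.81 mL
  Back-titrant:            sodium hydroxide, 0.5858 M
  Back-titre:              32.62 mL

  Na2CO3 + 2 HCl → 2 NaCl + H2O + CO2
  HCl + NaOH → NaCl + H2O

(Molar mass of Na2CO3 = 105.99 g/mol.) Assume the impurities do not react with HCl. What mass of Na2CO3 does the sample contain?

0.6291 g

n(HCl) added = 0.03981 × 0.7782 = 0.03098 mol
n(NaOH) used in back-titration = 0.03262 × 0.5858 = 0.01911 mol
n(HCl) left over = 0.01911 mol (1:1 ratio)
n(HCl) consumed by analyte = 0.03098 − 0.01911 = 0.01187 mol
From the 1:2 ratio, n(Na2CO3) = 1/2 × 0.01187 = 5.936 × 10^-3 mol
mass of Na2CO3 = 5.936 × 10^-3 × 105.99 = 0.6291 g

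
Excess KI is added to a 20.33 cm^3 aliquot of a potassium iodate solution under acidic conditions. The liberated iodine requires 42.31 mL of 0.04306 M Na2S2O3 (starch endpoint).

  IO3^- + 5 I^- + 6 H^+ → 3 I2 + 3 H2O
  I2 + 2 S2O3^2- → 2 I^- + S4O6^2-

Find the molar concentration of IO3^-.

n(S2O3^2-) = 0.04231 × 0.04306 = 1.822 × 10^-3 mol
n(I2) = n(S2O3^2-)/2 = 9.109 × 10^-4 mol
From the 1:3 ratio, n(IO3^-) in the aliquot = 1/3 × 9.109 × 10^-4 = 3.036 × 10^-4 mol
[IO3^-] = 3.036 × 10^-4 / 0.02033 = 0.01494 mol/L

0.01494 M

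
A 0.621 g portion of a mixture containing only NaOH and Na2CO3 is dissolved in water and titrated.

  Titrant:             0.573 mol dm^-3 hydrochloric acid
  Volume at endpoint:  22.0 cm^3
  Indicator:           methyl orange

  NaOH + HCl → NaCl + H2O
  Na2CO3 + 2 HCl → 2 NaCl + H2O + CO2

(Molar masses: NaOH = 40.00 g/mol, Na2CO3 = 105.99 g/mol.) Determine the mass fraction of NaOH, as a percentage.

n(HCl) = 0.0220 × 0.573 = 0.0126 mol
Let x = n(NaOH), y = n(Na2CO3).
Titrant: 1x + 2y = 0.0126;  mass: 40.00x + 105.99y = 0.621
Solving, x = 3.62 × 10^-3 mol, y = 4.49 × 10^-3 mol
mass of NaOH = 3.62 × 10^-3 × 40.00 = 0.145 g
% NaOH = 0.145 / 0.621 × 100 = 23.3 %

23.3 %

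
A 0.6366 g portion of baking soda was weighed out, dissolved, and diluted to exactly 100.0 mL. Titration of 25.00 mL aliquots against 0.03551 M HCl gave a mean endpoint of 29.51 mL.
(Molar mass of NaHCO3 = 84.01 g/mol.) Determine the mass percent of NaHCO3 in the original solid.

55.32 %

NaHCO3 + HCl → NaCl + H2O + CO2
n(HCl) per titration = 0.02951 × 0.03551 = 1.048 × 10^-3 mol
n(NaHCO3) in each aliquot = 1.048 × 10^-3 mol (1:1 ratio)
n(NaHCO3) in the whole flask = 1.048 × 10^-3 × 100.0/25.00 = 4.192 × 10^-3 mol
mass of NaHCO3 = 4.192 × 10^-3 × 84.01 = 0.3521 g
% NaHCO3 = 0.3521 / 0.6366 × 100 = 55.32 %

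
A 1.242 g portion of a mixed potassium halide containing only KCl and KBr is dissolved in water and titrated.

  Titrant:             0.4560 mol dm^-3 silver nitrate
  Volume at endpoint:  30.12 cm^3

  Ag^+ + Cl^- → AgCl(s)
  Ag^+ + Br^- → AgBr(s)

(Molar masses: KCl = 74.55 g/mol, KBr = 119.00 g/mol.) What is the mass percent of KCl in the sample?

52.99 %

n(AgNO3) = 0.03012 × 0.4560 = 0.01373 mol
Let x = n(KCl), y = n(KBr).
Titrant: 1x + 1y = 0.01373;  mass: 74.55x + 119.00y = 1.242
Solving, x = 8.829 × 10^-3 mol, y = 4.906 × 10^-3 mol
mass of KCl = 8.829 × 10^-3 × 74.55 = 0.6582 g
% KCl = 0.6582 / 1.242 × 100 = 52.99 %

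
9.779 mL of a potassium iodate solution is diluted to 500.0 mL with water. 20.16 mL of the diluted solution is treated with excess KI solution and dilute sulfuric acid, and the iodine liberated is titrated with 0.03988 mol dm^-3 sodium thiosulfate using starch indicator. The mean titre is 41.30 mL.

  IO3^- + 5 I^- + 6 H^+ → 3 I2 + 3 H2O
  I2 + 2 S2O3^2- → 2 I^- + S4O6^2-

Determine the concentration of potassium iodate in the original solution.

n(S2O3^2-) = 0.04130 × 0.03988 = 1.647 × 10^-3 mol
n(I2) = n(S2O3^2-)/2 = 8.235 × 10^-4 mol
From the 1:3 ratio, n(IO3^-) in the aliquot = 1/3 × 8.235 × 10^-4 = 2.745 × 10^-4 mol
[IO3^-]_dilute = 2.745 × 10^-4 / 0.02016 = 0.01362 mol/L
[IO3^-]_original = 0.01362 × 500.0/9.779 = 0.6962 mol/L

0.6962 mol/L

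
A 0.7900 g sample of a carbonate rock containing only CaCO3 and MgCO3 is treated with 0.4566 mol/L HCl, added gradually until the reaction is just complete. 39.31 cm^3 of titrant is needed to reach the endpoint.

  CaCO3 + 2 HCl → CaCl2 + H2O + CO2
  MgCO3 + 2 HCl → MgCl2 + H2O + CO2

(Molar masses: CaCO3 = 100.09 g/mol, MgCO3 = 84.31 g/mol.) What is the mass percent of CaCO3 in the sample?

n(HCl) = 0.03931 × 0.4566 = 0.01795 mol
Let x = n(CaCO3), y = n(MgCO3).
Titrant: 2x + 2y = 0.01795;  mass: 100.09x + 84.31y = 0.7900
Solving, x = 2.114 × 10^-3 mol, y = 6.860 × 10^-3 mol
mass of CaCO3 = 2.114 × 10^-3 × 100.09 = 0.2116 g
% CaCO3 = 0.2116 / 0.7900 × 100 = 26.79 %

26.79 %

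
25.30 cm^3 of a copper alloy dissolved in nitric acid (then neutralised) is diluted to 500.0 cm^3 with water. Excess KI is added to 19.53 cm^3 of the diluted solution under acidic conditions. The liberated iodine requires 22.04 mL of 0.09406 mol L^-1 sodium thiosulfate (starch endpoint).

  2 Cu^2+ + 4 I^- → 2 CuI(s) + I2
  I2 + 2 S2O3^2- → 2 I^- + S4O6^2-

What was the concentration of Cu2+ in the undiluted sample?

n(S2O3^2-) = 0.02204 × 0.09406 = 2.073 × 10^-3 mol
n(I2) = n(S2O3^2-)/2 = 1.037 × 10^-3 mol
From the 2:1 ratio, n(Cu2+) in the aliquot = 2/1 × 1.037 × 10^-3 = 2.073 × 10^-3 mol
[Cu2+]_dilute = 2.073 × 10^-3 / 0.01953 = 0.1061 mol/L
[Cu2+]_original = 0.1061 × 500.0/25.30 = 2.098 mol/L

2.098 mol/L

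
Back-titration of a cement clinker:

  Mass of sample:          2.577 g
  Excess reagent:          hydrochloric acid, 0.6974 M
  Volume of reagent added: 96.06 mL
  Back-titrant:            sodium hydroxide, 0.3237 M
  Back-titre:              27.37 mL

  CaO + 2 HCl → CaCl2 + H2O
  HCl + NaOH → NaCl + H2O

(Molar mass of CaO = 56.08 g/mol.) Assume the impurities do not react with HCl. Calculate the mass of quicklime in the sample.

1.630 g

n(HCl) added = 0.09606 × 0.6974 = 0.06699 mol
n(NaOH) used in back-titration = 0.02737 × 0.3237 = 8.860 × 10^-3 mol
n(HCl) left over = 8.860 × 10^-3 mol (1:1 ratio)
n(HCl) consumed by analyte = 0.06699 − 8.860 × 10^-3 = 0.05813 mol
From the 1:2 ratio, n(CaO) = 1/2 × 0.05813 = 0.02907 mol
mass of CaO = 0.02907 × 56.08 = 1.630 g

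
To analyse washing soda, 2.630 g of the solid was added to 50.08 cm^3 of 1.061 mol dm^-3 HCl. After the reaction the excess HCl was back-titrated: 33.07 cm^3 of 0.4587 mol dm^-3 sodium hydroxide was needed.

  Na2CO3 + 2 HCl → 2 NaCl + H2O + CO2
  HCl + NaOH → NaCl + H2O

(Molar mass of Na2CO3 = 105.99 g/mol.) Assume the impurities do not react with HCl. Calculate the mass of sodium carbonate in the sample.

2.012 g

n(HCl) added = 0.05008 × 1.061 = 0.05313 mol
n(NaOH) used in back-titration = 0.03307 × 0.4587 = 0.01517 mol
n(HCl) left over = 0.01517 mol (1:1 ratio)
n(HCl) consumed by analyte = 0.05313 − 0.01517 = 0.03797 mol
From the 1:2 ratio, n(Na2CO3) = 1/2 × 0.03797 = 0.01898 mol
mass of Na2CO3 = 0.01898 × 105.99 = 2.012 g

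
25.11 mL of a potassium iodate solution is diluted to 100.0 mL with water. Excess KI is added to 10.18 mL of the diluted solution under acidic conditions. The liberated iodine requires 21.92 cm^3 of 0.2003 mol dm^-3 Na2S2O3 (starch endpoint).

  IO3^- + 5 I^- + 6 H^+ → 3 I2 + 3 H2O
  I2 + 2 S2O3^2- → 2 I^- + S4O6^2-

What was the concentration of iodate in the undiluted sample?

n(S2O3^2-) = 0.02192 × 0.2003 = 4.391 × 10^-3 mol
n(I2) = n(S2O3^2-)/2 = 2.195 × 10^-3 mol
From the 1:3 ratio, n(IO3^-) in the aliquot = 1/3 × 2.195 × 10^-3 = 7.318 × 10^-4 mol
[IO3^-]_dilute = 7.318 × 10^-4 / 0.01018 = 0.07188 mol/L
[IO3^-]_original = 0.07188 × 100.0/25.11 = 0.2863 mol/L

0.2863 mol/L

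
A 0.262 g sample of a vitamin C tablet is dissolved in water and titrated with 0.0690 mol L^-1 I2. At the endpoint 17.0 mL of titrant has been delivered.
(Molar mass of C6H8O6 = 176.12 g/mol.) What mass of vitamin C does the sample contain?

0.207 g

C6H8O6 + I2 → C6H6O6 + 2 HI
n(I2) = 0.0170 L × 0.0690 mol/L = 1.17 × 10^-3 mol
n(C6H8O6) = 1.17 × 10^-3 mol (1:1 ratio)
mass of C6H8O6 = 1.17 × 10^-3 × 176.12 g/mol = 0.207 g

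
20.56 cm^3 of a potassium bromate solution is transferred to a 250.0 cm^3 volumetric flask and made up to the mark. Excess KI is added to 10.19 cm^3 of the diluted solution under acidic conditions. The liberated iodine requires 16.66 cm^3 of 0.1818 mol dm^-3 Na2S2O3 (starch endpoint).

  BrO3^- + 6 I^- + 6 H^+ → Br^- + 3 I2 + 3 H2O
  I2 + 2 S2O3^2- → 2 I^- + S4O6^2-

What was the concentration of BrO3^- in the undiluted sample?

0.6024 mol/L

n(S2O3^2-) = 0.01666 × 0.1818 = 3.029 × 10^-3 mol
n(I2) = n(S2O3^2-)/2 = 1.514 × 10^-3 mol
From the 1:3 ratio, n(BrO3^-) in the aliquot = 1/3 × 1.514 × 10^-3 = 5.048 × 10^-4 mol
[BrO3^-]_dilute = 5.048 × 10^-4 / 0.01019 = 0.04954 mol/L
[BrO3^-]_original = 0.04954 × 250.0/20.56 = 0.6024 mol/L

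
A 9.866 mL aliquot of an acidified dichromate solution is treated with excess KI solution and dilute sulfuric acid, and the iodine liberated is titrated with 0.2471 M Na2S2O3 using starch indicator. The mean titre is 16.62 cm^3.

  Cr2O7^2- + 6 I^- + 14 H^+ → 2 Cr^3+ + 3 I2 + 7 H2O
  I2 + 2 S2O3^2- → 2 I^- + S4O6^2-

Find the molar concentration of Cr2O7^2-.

n(S2O3^2-) = 0.01662 × 0.2471 = 4.107 × 10^-3 mol
n(I2) = n(S2O3^2-)/2 = 2.053 × 10^-3 mol
From the 1:3 ratio, n(Cr2O7^2-) in the aliquot = 1/3 × 2.053 × 10^-3 = 6.845 × 10^-4 mol
[Cr2O7^2-] = 6.845 × 10^-4 / 0.009866 = 0.06938 mol/L

0.06938 M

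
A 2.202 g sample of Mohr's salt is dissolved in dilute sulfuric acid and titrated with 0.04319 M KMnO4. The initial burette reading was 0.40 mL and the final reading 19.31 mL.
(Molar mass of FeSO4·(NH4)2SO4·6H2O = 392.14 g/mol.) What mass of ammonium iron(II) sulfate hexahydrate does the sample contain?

MnO4^- + 5 Fe^2+ + 8 H^+ → Mn^2+ + 5 Fe^3+ + 4 H2O
n(KMnO4) = 0.01891 L × 0.04319 mol/L = 8.167 × 10^-4 mol
From the 5:1 ratio, n(FeSO4·(NH4)2SO4·6H2O) = 5/1 × 8.167 × 10^-4 = 4.084 × 10^-3 mol
mass of FeSO4·(NH4)2SO4·6H2O = 4.084 × 10^-3 × 392.14 g/mol = 1.601 g

1.601 g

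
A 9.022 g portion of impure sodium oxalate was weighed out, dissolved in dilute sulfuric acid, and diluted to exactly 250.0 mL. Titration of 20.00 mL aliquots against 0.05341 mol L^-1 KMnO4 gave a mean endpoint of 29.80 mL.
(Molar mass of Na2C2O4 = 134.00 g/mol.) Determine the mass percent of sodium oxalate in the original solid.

2 MnO4^- + 5 C2O4^2- + 16 H^+ → 2 Mn^2+ + 10 CO2 + 8 H2O
n(KMnO4) per titration = 0.02980 × 0.05341 = 1.592 × 10^-3 mol
From the 5:2 ratio, n(Na2C2O4) in each aliquot = 5/2 × 1.592 × 10^-3 = 3.979 × 10^-3 mol
n(Na2C2O4) in the whole flask = 3.979 × 10^-3 × 250.0/20.00 = 0.04974 mol
mass of Na2C2O4 = 0.04974 × 134.00 = 6.665 g
% Na2C2O4 = 6.665 / 9.022 × 100 = 73.87 %

73.87 %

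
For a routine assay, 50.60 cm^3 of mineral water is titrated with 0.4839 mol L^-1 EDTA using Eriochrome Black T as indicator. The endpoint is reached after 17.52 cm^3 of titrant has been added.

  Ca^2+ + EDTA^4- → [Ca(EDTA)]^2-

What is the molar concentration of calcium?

0.1675 mol/L

n(EDTA) = 0.01752 L × 0.4839 mol/L = 8.478 × 10^-3 mol
n(Ca2+) = 8.478 × 10^-3 mol (1:1 mole ratio)
[Ca2+] = 8.478 × 10^-3 mol / 0.05060 L = 0.1675 mol/L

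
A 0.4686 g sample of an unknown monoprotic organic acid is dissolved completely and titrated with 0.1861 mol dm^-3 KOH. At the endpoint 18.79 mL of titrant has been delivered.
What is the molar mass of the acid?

134.0 g/mol

n(KOH) = 0.01879 L × 0.1861 mol/L = 3.497 × 10^-3 mol
n(HA) = 3.497 × 10^-3 mol (1:1 ratio)
M = m / n = 0.4686 g / 3.497 × 10^-3 mol = 134.0 g/mol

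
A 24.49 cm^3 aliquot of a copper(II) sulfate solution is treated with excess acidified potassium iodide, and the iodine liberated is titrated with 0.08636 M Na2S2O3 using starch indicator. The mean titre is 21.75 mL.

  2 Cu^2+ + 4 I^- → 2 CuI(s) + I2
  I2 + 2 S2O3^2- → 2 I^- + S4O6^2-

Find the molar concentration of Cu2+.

n(S2O3^2-) = 0.02175 × 0.08636 = 1.878 × 10^-3 mol
n(I2) = n(S2O3^2-)/2 = 9.392 × 10^-4 mol
From the 2:1 ratio, n(Cu2+) in the aliquot = 2/1 × 9.392 × 10^-4 = 1.878 × 10^-3 mol
[Cu2+] = 1.878 × 10^-3 / 0.02449 = 0.07670 mol/L

0.07670 M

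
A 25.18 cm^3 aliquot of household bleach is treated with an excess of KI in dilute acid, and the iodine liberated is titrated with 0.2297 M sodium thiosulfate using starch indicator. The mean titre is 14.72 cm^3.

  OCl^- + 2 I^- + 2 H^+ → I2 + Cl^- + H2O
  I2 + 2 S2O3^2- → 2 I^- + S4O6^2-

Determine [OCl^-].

n(S2O3^2-) = 0.01472 × 0.2297 = 3.381 × 10^-3 mol
n(I2) = n(S2O3^2-)/2 = 1.691 × 10^-3 mol
n(OCl^-) in the aliquot = 1.691 × 10^-3 mol (1:1 ratio)
[OCl^-] = 1.691 × 10^-3 / 0.02518 = 0.06714 mol/L

0.06714 M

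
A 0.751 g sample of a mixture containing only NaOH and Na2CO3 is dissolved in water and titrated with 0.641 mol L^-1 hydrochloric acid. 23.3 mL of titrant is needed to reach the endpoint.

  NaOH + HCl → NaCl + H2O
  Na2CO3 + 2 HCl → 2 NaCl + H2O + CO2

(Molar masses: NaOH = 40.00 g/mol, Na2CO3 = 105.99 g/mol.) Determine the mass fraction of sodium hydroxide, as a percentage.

n(HCl) = 0.0233 × 0.641 = 0.0149 mol
Let x = n(NaOH), y = n(Na2CO3).
Titrant: 1x + 2y = 0.0149;  mass: 40.00x + 105.99y = 0.751
Solving, x = 3.12 × 10^-3 mol, y = 5.91 × 10^-3 mol
mass of NaOH = 3.12 × 10^-3 × 40.00 = 0.125 g
% NaOH = 0.125 / 0.751 × 100 = 16.6 %

16.6 %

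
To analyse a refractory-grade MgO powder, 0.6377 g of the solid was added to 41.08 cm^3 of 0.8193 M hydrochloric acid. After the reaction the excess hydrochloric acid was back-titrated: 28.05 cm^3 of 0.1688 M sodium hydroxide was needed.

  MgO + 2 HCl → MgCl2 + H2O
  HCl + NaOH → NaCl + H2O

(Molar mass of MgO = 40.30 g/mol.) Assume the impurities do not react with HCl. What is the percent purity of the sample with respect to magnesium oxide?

91.39 %

n(HCl) added = 0.04108 × 0.8193 = 0.03366 mol
n(NaOH) used in back-titration = 0.02805 × 0.1688 = 4.735 × 10^-3 mol
n(HCl) left over = 4.735 × 10^-3 mol (1:1 ratio)
n(HCl) consumed by analyte = 0.03366 − 4.735 × 10^-3 = 0.02892 mol
From the 1:2 ratio, n(MgO) = 1/2 × 0.02892 = 0.01446 mol
mass of MgO = 0.01446 × 40.30 = 0.5828 g
% MgO = 0.5828 / 0.6377 × 100 = 91.39 %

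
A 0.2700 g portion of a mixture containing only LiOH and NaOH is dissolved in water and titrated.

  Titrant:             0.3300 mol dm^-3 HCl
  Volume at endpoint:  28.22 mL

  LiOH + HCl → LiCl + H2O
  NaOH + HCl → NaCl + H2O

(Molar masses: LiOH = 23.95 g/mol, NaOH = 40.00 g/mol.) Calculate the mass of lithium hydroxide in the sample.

n(HCl) = 0.02822 × 0.3300 = 9.313 × 10^-3 mol
Let x = n(LiOH), y = n(NaOH).
Titrant: 1x + 1y = 9.313 × 10^-3;  mass: 23.95x + 40.00y = 0.2700
Solving, x = 6.387 × 10^-3 mol, y = 2.926 × 10^-3 mol
mass of LiOH = 6.387 × 10^-3 × 23.95 = 0.1530 g

0.1530 g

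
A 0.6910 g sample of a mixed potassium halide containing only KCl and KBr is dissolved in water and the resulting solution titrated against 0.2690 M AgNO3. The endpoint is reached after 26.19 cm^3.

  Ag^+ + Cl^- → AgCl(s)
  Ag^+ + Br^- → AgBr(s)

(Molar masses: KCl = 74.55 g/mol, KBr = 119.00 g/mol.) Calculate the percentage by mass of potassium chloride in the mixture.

n(AgNO3) = 0.02619 × 0.2690 = 7.045 × 10^-3 mol
Let x = n(KCl), y = n(KBr).
Titrant: 1x + 1y = 7.045 × 10^-3;  mass: 74.55x + 119.00y = 0.6910
Solving, x = 3.315 × 10^-3 mol, y = 3.730 × 10^-3 mol
mass of KCl = 3.315 × 10^-3 × 74.55 = 0.2472 g
% KCl = 0.2472 / 0.6910 × 100 = 35.77 %

35.77 %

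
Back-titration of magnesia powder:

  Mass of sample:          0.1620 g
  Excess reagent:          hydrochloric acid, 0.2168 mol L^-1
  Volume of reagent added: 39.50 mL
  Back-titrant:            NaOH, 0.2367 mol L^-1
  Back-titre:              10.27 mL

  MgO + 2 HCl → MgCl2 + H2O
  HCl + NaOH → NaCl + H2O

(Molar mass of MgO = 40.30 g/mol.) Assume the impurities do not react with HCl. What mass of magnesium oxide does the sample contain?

0.1236 g

n(HCl) added = 0.03950 × 0.2168 = 8.564 × 10^-3 mol
n(NaOH) used in back-titration = 0.01027 × 0.2367 = 2.431 × 10^-3 mol
n(HCl) left over = 2.431 × 10^-3 mol (1:1 ratio)
n(HCl) consumed by analyte = 8.564 × 10^-3 − 2.431 × 10^-3 = 6.133 × 10^-3 mol
From the 1:2 ratio, n(MgO) = 1/2 × 6.133 × 10^-3 = 3.066 × 10^-3 mol
mass of MgO = 3.066 × 10^-3 × 40.30 = 0.1236 g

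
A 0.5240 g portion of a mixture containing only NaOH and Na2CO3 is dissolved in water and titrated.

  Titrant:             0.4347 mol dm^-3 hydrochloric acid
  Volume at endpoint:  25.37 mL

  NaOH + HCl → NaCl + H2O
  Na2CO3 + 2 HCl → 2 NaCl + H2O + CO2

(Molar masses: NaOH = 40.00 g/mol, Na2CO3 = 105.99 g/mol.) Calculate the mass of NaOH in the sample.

n(HCl) = 0.02537 × 0.4347 = 0.01103 mol
Let x = n(NaOH), y = n(Na2CO3).
Titrant: 1x + 2y = 0.01103;  mass: 40.00x + 105.99y = 0.5240
Solving, x = 4.652 × 10^-3 mol, y = 3.188 × 10^-3 mol
mass of NaOH = 4.652 × 10^-3 × 40.00 = 0.1861 g

0.1861 g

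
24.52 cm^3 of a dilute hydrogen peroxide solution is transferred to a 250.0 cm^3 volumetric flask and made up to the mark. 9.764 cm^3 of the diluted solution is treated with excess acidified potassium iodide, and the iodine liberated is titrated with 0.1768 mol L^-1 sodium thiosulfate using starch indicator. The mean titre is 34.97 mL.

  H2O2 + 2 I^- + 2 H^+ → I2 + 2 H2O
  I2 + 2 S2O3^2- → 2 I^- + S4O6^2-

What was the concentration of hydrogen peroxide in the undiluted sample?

3.228 mol/L

n(S2O3^2-) = 0.03497 × 0.1768 = 6.183 × 10^-3 mol
n(I2) = n(S2O3^2-)/2 = 3.091 × 10^-3 mol
n(H2O2) in the aliquot = 3.091 × 10^-3 mol (1:1 ratio)
[H2O2]_dilute = 3.091 × 10^-3 / 0.009764 = 0.3166 mol/L
[H2O2]_original = 0.3166 × 250.0/24.52 = 3.228 mol/L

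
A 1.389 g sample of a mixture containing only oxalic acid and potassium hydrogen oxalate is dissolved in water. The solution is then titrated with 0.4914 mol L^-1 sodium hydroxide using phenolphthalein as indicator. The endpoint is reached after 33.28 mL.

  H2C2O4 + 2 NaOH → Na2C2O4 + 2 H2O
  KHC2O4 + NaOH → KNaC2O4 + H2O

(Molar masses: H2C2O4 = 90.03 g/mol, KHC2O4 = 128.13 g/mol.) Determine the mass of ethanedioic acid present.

0.3826 g

n(NaOH) = 0.03328 × 0.4914 = 0.01635 mol
Let x = n(H2C2O4), y = n(KHC2O4).
Titrant: 2x + 1y = 0.01635;  mass: 90.03x + 128.13y = 1.389
Solving, x = 4.250 × 10^-3 mol, y = 7.855 × 10^-3 mol
mass of H2C2O4 = 4.250 × 10^-3 × 90.03 = 0.3826 g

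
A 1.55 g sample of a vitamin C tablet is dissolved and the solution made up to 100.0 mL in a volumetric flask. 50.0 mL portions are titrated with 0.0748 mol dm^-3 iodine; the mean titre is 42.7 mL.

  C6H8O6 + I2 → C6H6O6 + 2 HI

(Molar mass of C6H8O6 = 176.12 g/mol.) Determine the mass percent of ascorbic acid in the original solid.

72.6 %

n(I2) per titration = 0.0427 × 0.0748 = 3.19 × 10^-3 mol
n(C6H8O6) in each aliquot = 3.19 × 10^-3 mol (1:1 ratio)
n(C6H8O6) in the whole flask = 3.19 × 10^-3 × 100.0/50.0 = 6.39 × 10^-3 mol
mass of C6H8O6 = 6.39 × 10^-3 × 176.12 = 1.13 g
% C6H8O6 = 1.13 / 1.55 × 100 = 72.6 %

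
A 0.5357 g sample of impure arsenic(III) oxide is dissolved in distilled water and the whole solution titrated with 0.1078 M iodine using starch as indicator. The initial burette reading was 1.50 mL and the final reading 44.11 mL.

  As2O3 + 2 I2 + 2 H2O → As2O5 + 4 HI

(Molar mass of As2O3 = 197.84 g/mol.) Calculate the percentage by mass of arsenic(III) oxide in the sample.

84.82 %

n(I2) = 0.04261 L × 0.1078 mol/L = 4.593 × 10^-3 mol
From the 1:2 ratio, n(As2O3) = 1/2 × 4.593 × 10^-3 = 2.297 × 10^-3 mol
mass of As2O3 = 2.297 × 10^-3 × 197.84 g/mol = 0.4544 g
% As2O3 = 0.4544 / 0.5357 × 100 = 84.82 %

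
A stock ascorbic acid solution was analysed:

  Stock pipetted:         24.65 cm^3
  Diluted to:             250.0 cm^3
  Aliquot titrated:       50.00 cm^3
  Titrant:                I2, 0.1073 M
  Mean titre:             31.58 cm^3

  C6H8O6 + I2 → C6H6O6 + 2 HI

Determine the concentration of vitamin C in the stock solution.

n(I2) = 0.03158 × 0.1073 = 3.389 × 10^-3 mol
n(C6H8O6) in the aliquot = 3.389 × 10^-3 mol (1:1 ratio)
[C6H8O6]_dilute = 3.389 × 10^-3 / 0.05000 = 0.06777 mol/L
Dilution factor = 250.0 / 24.65 = 10.14
[C6H8O6]_stock = 0.06777 × 10.14 = 0.6873 mol/L

0.6873 M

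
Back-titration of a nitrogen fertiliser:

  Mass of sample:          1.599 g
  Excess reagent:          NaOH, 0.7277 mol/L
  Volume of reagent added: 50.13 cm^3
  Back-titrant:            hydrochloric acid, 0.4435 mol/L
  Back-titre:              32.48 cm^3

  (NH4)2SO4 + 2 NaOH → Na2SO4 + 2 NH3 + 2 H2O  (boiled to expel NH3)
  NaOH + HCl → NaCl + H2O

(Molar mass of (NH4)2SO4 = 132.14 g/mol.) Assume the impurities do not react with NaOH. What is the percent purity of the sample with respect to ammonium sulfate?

91.21 %

n(NaOH) added = 0.05013 × 0.7277 = 0.03648 mol
n(HCl) used in back-titration = 0.03248 × 0.4435 = 0.01440 mol
n(NaOH) left over = 0.01440 mol (1:1 ratio)
n(NaOH) consumed by analyte = 0.03648 − 0.01440 = 0.02207 mol
From the 1:2 ratio, n((NH4)2SO4) = 1/2 × 0.02207 = 0.01104 mol
mass of (NH4)2SO4 = 0.01104 × 132.14 = 1.458 g
% (NH4)2SO4 = 1.458 / 1.599 × 100 = 91.21 %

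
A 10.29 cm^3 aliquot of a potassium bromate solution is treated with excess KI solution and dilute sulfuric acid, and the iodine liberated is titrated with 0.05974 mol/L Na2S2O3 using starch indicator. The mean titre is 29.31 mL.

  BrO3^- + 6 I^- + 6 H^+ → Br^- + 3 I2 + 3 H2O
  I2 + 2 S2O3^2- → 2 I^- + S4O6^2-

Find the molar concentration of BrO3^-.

0.02836 mol/L

n(S2O3^2-) = 0.02931 × 0.05974 = 1.751 × 10^-3 mol
n(I2) = n(S2O3^2-)/2 = 8.755 × 10^-4 mol
From the 1:3 ratio, n(BrO3^-) in the aliquot = 1/3 × 8.755 × 10^-4 = 2.918 × 10^-4 mol
[BrO3^-] = 2.918 × 10^-4 / 0.01029 = 0.02836 mol/L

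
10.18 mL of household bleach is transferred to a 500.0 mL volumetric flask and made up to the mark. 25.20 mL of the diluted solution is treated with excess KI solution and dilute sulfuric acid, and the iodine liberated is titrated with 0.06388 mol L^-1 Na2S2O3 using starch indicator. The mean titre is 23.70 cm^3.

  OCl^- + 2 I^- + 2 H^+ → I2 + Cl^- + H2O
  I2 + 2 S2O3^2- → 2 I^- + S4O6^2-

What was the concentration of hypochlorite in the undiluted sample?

1.475 mol/L

n(S2O3^2-) = 0.02370 × 0.06388 = 1.514 × 10^-3 mol
n(I2) = n(S2O3^2-)/2 = 7.570 × 10^-4 mol
n(OCl^-) in the aliquot = 7.570 × 10^-4 mol (1:1 ratio)
[OCl^-]_dilute = 7.570 × 10^-4 / 0.02520 = 0.03004 mol/L
[OCl^-]_original = 0.03004 × 500.0/10.18 = 1.475 mol/L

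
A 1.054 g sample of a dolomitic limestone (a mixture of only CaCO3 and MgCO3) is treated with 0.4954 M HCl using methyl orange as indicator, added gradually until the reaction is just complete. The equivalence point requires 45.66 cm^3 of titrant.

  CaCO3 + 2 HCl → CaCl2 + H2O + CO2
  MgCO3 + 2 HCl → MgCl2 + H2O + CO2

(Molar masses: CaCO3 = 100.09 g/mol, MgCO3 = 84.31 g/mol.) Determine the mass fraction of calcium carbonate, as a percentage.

n(HCl) = 0.04566 × 0.4954 = 0.02262 mol
Let x = n(CaCO3), y = n(MgCO3).
Titrant: 2x + 2y = 0.02262;  mass: 100.09x + 84.31y = 1.054
Solving, x = 6.366 × 10^-3 mol, y = 4.944 × 10^-3 mol
mass of CaCO3 = 6.366 × 10^-3 × 100.09 = 0.6372 g
% CaCO3 = 0.6372 / 1.054 × 100 = 60.45 %

60.45 %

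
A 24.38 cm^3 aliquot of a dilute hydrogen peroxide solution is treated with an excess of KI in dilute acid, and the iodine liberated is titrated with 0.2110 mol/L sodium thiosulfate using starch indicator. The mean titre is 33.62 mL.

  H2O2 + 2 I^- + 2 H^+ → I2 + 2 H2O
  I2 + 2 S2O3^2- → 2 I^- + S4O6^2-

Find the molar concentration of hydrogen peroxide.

n(S2O3^2-) = 0.03362 × 0.2110 = 7.094 × 10^-3 mol
n(I2) = n(S2O3^2-)/2 = 3.547 × 10^-3 mol
n(H2O2) in the aliquot = 3.547 × 10^-3 mol (1:1 ratio)
[H2O2] = 3.547 × 10^-3 / 0.02438 = 0.1455 mol/L

0.1455 mol/L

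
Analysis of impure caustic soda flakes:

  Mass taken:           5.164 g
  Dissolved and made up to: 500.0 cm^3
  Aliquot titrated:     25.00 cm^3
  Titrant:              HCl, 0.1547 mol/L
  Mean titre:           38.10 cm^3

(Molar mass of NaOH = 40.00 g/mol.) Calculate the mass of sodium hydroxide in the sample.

4.715 g

NaOH + HCl → NaCl + H2O
n(HCl) per titration = 0.03810 × 0.1547 = 5.894 × 10^-3 mol
n(NaOH) in each aliquot = 5.894 × 10^-3 mol (1:1 ratio)
n(NaOH) in the whole flask = 5.894 × 10^-3 × 500.0/25.00 = 0.1179 mol
mass of NaOH = 0.1179 × 40.00 = 4.715 g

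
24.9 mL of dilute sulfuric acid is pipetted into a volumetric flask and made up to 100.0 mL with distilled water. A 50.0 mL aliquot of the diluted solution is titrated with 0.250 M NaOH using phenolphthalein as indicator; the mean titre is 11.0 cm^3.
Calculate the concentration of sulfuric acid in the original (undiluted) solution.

H2SO4 + 2 NaOH → Na2SO4 + 2 H2O
n(NaOH) = 0.0110 × 0.250 = 2.75 × 10^-3 mol
From the 1:2 ratio, n(H2SO4) in the aliquot = 1/2 × 2.75 × 10^-3 = 1.38 × 10^-3 mol
[H2SO4]_dilute = 1.38 × 10^-3 / 0.0500 = 0.0275 mol/L
Dilution factor = 100.0 / 24.9 = 4.016
[H2SO4]_stock = 0.0275 × 4.016 = 0.110 mol/L

0.110 M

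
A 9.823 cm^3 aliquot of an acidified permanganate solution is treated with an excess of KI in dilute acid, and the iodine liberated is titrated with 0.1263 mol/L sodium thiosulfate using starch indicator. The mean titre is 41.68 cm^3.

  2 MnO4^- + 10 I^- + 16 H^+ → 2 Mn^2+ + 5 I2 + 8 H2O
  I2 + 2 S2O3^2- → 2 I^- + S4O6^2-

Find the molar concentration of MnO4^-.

0.1072 mol/L

n(S2O3^2-) = 0.04168 × 0.1263 = 5.264 × 10^-3 mol
n(I2) = n(S2O3^2-)/2 = 2.632 × 10^-3 mol
From the 2:5 ratio, n(MnO4^-) in the aliquot = 2/5 × 2.632 × 10^-3 = 1.053 × 10^-3 mol
[MnO4^-] = 1.053 × 10^-3 / 0.009823 = 0.1072 mol/L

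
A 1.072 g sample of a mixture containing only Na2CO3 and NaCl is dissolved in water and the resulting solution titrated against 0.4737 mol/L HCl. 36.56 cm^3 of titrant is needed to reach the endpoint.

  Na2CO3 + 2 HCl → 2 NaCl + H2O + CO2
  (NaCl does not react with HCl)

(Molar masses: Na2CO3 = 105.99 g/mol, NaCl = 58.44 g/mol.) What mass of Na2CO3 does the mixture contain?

n(HCl) = 0.03656 × 0.4737 = 0.01732 mol
Let x = n(Na2CO3), y = n(NaCl).
Titrant: 2x = 0.01732;  mass: 105.99x + 58.44y = 1.072
Solving, x = 8.659 × 10^-3 mol, y = 2.639 × 10^-3 mol
mass of Na2CO3 = 8.659 × 10^-3 × 105.99 = 0.9178 g

0.9178 g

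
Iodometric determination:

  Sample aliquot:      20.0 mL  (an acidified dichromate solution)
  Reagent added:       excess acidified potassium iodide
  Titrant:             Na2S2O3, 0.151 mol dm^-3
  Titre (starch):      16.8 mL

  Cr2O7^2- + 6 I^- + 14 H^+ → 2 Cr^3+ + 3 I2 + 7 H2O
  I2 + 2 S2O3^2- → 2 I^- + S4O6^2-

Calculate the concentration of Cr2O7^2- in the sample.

n(S2O3^2-) = 0.0168 × 0.151 = 2.54 × 10^-3 mol
n(I2) = n(S2O3^2-)/2 = 1.27 × 10^-3 mol
From the 1:3 ratio, n(Cr2O7^2-) in the aliquot = 1/3 × 1.27 × 10^-3 = 4.23 × 10^-4 mol
[Cr2O7^2-] = 4.23 × 10^-4 / 0.0200 = 0.0211 mol/L

0.0211 mol/L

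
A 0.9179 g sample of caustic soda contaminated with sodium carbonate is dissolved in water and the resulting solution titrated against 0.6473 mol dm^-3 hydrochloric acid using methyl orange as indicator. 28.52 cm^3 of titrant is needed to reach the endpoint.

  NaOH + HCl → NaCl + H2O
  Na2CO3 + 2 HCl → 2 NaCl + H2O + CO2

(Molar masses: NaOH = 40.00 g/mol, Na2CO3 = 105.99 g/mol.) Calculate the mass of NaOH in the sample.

n(HCl) = 0.02852 × 0.6473 = 0.01846 mol
Let x = n(NaOH), y = n(Na2CO3).
Titrant: 1x + 2y = 0.01846;  mass: 40.00x + 105.99y = 0.9179
Solving, x = 4.651 × 10^-3 mol, y = 6.905 × 10^-3 mol
mass of NaOH = 4.651 × 10^-3 × 40.00 = 0.1860 g

0.1860 g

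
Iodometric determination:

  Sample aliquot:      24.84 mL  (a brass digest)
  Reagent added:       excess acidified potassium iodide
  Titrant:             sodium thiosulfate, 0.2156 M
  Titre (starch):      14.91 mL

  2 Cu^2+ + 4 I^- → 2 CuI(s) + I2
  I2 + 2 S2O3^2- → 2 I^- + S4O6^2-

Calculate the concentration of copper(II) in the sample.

0.1294 M

n(S2O3^2-) = 0.01491 × 0.2156 = 3.215 × 10^-3 mol
n(I2) = n(S2O3^2-)/2 = 1.607 × 10^-3 mol
From the 2:1 ratio, n(Cu2+) in the aliquot = 2/1 × 1.607 × 10^-3 = 3.215 × 10^-3 mol
[Cu2+] = 3.215 × 10^-3 / 0.02484 = 0.1294 mol/L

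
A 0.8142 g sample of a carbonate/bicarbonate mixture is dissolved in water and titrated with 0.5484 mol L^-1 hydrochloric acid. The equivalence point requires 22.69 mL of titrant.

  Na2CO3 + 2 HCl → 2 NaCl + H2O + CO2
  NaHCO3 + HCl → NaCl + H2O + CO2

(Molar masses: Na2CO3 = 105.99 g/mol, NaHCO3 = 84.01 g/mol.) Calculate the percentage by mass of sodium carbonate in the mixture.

48.51 %

n(HCl) = 0.02269 × 0.5484 = 0.01244 mol
Let x = n(Na2CO3), y = n(NaHCO3).
Titrant: 2x + 1y = 0.01244;  mass: 105.99x + 84.01y = 0.8142
Solving, x = 3.726 × 10^-3 mol, y = 4.990 × 10^-3 mol
mass of Na2CO3 = 3.726 × 10^-3 × 105.99 = 0.3950 g
% Na2CO3 = 0.3950 / 0.8142 × 100 = 48.51 %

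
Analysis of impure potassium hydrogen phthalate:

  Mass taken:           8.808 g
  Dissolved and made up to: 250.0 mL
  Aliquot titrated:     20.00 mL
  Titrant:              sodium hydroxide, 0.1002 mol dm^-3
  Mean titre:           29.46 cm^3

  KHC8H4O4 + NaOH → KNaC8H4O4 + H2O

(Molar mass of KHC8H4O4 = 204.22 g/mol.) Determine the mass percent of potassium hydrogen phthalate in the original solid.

n(NaOH) per titration = 0.02946 × 0.1002 = 2.952 × 10^-3 mol
n(KHC8H4O4) in each aliquot = 2.952 × 10^-3 mol (1:1 ratio)
n(KHC8H4O4) in the whole flask = 2.952 × 10^-3 × 250.0/20.00 = 0.03690 mol
mass of KHC8H4O4 = 0.03690 × 204.22 = 7.535 g
% KHC8H4O4 = 7.535 / 8.808 × 100 = 85.55 %

85.55 %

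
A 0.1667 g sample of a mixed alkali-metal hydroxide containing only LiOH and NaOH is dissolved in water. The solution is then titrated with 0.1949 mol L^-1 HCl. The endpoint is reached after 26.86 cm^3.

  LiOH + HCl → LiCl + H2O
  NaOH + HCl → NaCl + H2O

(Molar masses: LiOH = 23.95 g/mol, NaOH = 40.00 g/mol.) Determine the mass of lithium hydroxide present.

n(HCl) = 0.02686 × 0.1949 = 5.235 × 10^-3 mol
Let x = n(LiOH), y = n(NaOH).
Titrant: 1x + 1y = 5.235 × 10^-3;  mass: 23.95x + 40.00y = 0.1667
Solving, x = 2.660 × 10^-3 mol, y = 2.575 × 10^-3 mol
mass of LiOH = 2.660 × 10^-3 × 23.95 = 0.06372 g

0.06372 g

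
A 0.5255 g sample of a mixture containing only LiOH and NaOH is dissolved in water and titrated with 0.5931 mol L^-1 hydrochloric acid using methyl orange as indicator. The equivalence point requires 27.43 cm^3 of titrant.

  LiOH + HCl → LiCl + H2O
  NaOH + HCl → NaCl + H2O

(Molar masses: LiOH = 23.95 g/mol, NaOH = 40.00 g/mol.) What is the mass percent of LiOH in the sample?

n(HCl) = 0.02743 × 0.5931 = 0.01627 mol
Let x = n(LiOH), y = n(NaOH).
Titrant: 1x + 1y = 0.01627;  mass: 23.95x + 40.00y = 0.5255
Solving, x = 7.804 × 10^-3 mol, y = 8.465 × 10^-3 mol
mass of LiOH = 7.804 × 10^-3 × 23.95 = 0.1869 g
% LiOH = 0.1869 / 0.5255 × 100 = 35.57 %

35.57 %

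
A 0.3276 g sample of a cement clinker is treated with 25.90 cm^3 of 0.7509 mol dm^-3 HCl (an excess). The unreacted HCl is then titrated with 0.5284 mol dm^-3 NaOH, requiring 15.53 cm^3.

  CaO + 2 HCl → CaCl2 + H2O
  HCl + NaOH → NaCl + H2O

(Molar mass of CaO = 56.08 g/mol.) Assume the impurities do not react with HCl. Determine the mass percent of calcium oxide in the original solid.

n(HCl) added = 0.02590 × 0.7509 = 0.01945 mol
n(NaOH) used in back-titration = 0.01553 × 0.5284 = 8.206 × 10^-3 mol
n(HCl) left over = 8.206 × 10^-3 mol (1:1 ratio)
n(HCl) consumed by analyte = 0.01945 − 8.206 × 10^-3 = 0.01124 mol
From the 1:2 ratio, n(CaO) = 1/2 × 0.01124 = 5.621 × 10^-3 mol
mass of CaO = 5.621 × 10^-3 × 56.08 = 0.3152 g
% CaO = 0.3152 / 0.3276 × 100 = 96.22 %

96.22 %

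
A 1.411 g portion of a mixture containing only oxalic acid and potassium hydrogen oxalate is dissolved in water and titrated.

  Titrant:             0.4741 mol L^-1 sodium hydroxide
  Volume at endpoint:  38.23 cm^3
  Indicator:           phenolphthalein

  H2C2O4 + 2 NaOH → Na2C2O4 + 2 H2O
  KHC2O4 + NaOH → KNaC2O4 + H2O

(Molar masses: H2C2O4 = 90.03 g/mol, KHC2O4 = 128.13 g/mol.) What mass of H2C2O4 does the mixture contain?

n(NaOH) = 0.03823 × 0.4741 = 0.01812 mol
Let x = n(H2C2O4), y = n(KHC2O4).
Titrant: 2x + 1y = 0.01812;  mass: 90.03x + 128.13y = 1.411
Solving, x = 5.482 × 10^-3 mol, y = 7.160 × 10^-3 mol
mass of H2C2O4 = 5.482 × 10^-3 × 90.03 = 0.4936 g

0.4936 g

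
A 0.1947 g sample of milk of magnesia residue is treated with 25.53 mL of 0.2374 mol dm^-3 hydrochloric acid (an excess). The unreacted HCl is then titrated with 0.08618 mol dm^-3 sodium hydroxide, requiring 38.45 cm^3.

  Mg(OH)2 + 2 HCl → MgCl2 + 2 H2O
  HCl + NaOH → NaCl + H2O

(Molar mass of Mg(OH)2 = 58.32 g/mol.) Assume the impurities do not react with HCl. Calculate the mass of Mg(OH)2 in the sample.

n(HCl) added = 0.02553 × 0.2374 = 6.061 × 10^-3 mol
n(NaOH) used in back-titration = 0.03845 × 0.08618 = 3.314 × 10^-3 mol
n(HCl) left over = 3.314 × 10^-3 mol (1:1 ratio)
n(HCl) consumed by analyte = 6.061 × 10^-3 − 3.314 × 10^-3 = 2.747 × 10^-3 mol
From the 1:2 ratio, n(Mg(OH)2) = 1/2 × 2.747 × 10^-3 = 1.374 × 10^-3 mol
mass of Mg(OH)2 = 1.374 × 10^-3 × 58.32 = 0.08011 g

0.08011 g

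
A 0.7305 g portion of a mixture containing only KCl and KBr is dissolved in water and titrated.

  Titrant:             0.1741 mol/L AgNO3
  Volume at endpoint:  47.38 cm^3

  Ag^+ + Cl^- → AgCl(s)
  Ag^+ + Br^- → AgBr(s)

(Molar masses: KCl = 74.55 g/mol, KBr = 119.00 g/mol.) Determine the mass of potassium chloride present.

n(AgNO3) = 0.04738 × 0.1741 = 8.249 × 10^-3 mol
Let x = n(KCl), y = n(KBr).
Titrant: 1x + 1y = 8.249 × 10^-3;  mass: 74.55x + 119.00y = 0.7305
Solving, x = 5.649 × 10^-3 mol, y = 2.599 × 10^-3 mol
mass of KCl = 5.649 × 10^-3 × 74.55 = 0.4212 g

0.4212 g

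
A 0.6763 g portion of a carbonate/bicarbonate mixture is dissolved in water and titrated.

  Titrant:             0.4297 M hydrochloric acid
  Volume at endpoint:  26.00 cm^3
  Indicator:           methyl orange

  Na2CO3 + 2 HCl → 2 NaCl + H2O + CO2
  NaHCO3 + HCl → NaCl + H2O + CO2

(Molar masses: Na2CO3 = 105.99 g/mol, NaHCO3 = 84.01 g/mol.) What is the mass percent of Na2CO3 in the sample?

66.26 %

n(HCl) = 0.02600 × 0.4297 = 0.01117 mol
Let x = n(Na2CO3), y = n(NaHCO3).
Titrant: 2x + 1y = 0.01117;  mass: 105.99x + 84.01y = 0.6763
Solving, x = 4.228 × 10^-3 mol, y = 2.716 × 10^-3 mol
mass of Na2CO3 = 4.228 × 10^-3 × 105.99 = 0.4481 g
% Na2CO3 = 0.4481 / 0.6763 × 100 = 66.26 %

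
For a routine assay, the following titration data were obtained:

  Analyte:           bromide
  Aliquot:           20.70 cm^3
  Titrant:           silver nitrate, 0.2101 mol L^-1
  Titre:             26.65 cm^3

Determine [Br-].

Ag^+ + Br^- → AgBr(s)
n(AgNO3) = 0.02665 L × 0.2101 mol/L = 5.599 × 10^-3 mol
n(Br-) = 5.599 × 10^-3 mol (1:1 mole ratio)
[Br-] = 5.599 × 10^-3 mol / 0.02070 L = 0.2705 mol/L

0.2705 mol/L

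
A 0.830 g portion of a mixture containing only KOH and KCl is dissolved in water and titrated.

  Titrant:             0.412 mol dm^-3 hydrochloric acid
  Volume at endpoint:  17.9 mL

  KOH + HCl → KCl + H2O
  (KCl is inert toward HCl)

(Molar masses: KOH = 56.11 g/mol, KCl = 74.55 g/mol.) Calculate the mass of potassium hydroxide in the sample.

n(HCl) = 0.0179 × 0.412 = 7.37 × 10^-3 mol
Let x = n(KOH), y = n(KCl).
Titrant: 1x = 7.37 × 10^-3;  mass: 56.11x + 74.55y = 0.830
Solving, x = 7.37 × 10^-3 mol, y = 5.58 × 10^-3 mol
mass of KOH = 7.37 × 10^-3 × 56.11 = 0.414 g

0.414 g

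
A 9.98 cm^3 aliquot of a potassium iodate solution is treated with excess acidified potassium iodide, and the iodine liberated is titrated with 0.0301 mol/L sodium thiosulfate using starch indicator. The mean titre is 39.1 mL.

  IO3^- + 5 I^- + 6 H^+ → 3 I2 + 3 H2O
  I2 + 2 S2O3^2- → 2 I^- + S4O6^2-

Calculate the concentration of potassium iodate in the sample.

n(S2O3^2-) = 0.0391 × 0.0301 = 1.18 × 10^-3 mol
n(I2) = n(S2O3^2-)/2 = 5.88 × 10^-4 mol
From the 1:3 ratio, n(IO3^-) in the aliquot = 1/3 × 5.88 × 10^-4 = 1.96 × 10^-4 mol
[IO3^-] = 1.96 × 10^-4 / 0.00998 = 0.0197 mol/L

0.0197 mol/L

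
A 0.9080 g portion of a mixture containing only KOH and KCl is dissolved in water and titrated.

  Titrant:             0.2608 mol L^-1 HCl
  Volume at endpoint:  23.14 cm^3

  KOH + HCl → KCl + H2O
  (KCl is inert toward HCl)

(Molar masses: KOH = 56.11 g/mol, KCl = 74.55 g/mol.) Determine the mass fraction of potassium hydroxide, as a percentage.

n(HCl) = 0.02314 × 0.2608 = 6.035 × 10^-3 mol
Let x = n(KOH), y = n(KCl).
Titrant: 1x = 6.035 × 10^-3;  mass: 56.11x + 74.55y = 0.9080
Solving, x = 6.035 × 10^-3 mol, y = 7.638 × 10^-3 mol
mass of KOH = 6.035 × 10^-3 × 56.11 = 0.3386 g
% KOH = 0.3386 / 0.9080 × 100 = 37.29 %

37.29 %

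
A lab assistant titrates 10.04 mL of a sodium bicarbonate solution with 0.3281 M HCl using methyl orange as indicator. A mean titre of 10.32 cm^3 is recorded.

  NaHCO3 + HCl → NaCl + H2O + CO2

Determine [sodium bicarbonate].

0.3373 M

n(HCl) = 0.01032 L × 0.3281 mol/L = 3.386 × 10^-3 mol
n(NaHCO3) = 3.386 × 10^-3 mol (1:1 mole ratio)
[NaHCO3] = 3.386 × 10^-3 mol / 0.01004 L = 0.3373 mol/L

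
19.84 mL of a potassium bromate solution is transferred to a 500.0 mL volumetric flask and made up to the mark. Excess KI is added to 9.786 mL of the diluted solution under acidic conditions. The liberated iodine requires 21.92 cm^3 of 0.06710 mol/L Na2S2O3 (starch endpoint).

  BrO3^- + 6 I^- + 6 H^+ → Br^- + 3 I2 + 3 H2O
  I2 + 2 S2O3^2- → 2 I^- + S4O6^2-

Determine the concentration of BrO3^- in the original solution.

0.6313 mol/L

n(S2O3^2-) = 0.02192 × 0.06710 = 1.471 × 10^-3 mol
n(I2) = n(S2O3^2-)/2 = 7.354 × 10^-4 mol
From the 1:3 ratio, n(BrO3^-) in the aliquot = 1/3 × 7.354 × 10^-4 = 2.451 × 10^-4 mol
[BrO3^-]_dilute = 2.451 × 10^-4 / 0.009786 = 0.02505 mol/L
[BrO3^-]_original = 0.02505 × 500.0/19.84 = 0.6313 mol/L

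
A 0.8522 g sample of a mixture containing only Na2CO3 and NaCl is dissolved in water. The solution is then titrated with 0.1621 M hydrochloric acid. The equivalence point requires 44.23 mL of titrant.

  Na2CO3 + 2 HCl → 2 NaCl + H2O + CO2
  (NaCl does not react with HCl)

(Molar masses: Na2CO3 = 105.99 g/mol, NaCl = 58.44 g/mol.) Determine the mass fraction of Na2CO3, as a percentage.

n(HCl) = 0.04423 × 0.1621 = 7.170 × 10^-3 mol
Let x = n(Na2CO3), y = n(NaCl).
Titrant: 2x = 7.170 × 10^-3;  mass: 105.99x + 58.44y = 0.8522
Solving, x = 3.585 × 10^-3 mol, y = 8.081 × 10^-3 mol
mass of Na2CO3 = 3.585 × 10^-3 × 105.99 = 0.3800 g
% Na2CO3 = 0.3800 / 0.8522 × 100 = 44.59 %

44.59 %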